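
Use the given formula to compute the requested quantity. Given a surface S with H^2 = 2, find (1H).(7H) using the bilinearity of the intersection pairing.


Using bilinearity of the intersection pairing on a surface S:
(aH).(bH) = ab * (H.H)
We have H^2 = 2.
D.E = (1H).(7H) = 1*7*2
= 7*2
= 14

14


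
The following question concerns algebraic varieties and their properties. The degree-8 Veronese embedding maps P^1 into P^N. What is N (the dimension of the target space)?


The Veronese embedding v_d: P^n -> P^N maps each point to all
degree-d monomials in n+1 homogeneous coordinates.
N = C(n+d, d) - 1
N = C(1+8, 8) - 1
N = C(9, 8) - 1
C(9, 8) = 9
N = 9 - 1 = 8

8


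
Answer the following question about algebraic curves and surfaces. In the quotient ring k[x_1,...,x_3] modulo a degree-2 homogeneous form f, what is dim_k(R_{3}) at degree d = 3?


For R = k[x_1,...,x_n]/(f) with f homogeneous of degree e:
The Hilbert series is (1 - t^e)/(1 - t)^n.
So h(d) = C(d+n-1, n-1) - C(d-e+n-1, n-1) for d >= e.
With n=3, e=2, d=3:
C(3+3-1, 3-1) = C(5, 2) = 10
C(3-2+3-1, 3-1) = C(3, 2) = 3
h(3) = 10 - 3 = 7

7


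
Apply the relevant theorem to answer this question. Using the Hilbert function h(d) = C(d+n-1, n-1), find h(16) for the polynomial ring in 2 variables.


The Hilbert function for the polynomial ring in 2 variables is:
h(d) = C(d+n-1, n-1)
h(16) = C(16+2-1, 2-1) = C(17, 1)
= 17! / (1! * 16!)
= 17

17


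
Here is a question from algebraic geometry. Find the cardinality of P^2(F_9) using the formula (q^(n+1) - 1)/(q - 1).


P^2(F_9) has (q^(n+1) - 1)/(q - 1) points.
= 9^2 + 9^1 + 9^0
= 81 + 9 + 1
= 91

91


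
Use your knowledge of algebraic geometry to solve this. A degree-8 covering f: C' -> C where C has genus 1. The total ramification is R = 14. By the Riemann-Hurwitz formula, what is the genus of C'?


Riemann-Hurwitz formula: 2g' - 2 = d(2g - 2) + R
Given: d = 8, g = 1, R = 14
2g' - 2 = 8*(2*1 - 2) + 14
2g' - 2 = 8*0 + 14
2g' - 2 = 0 + 14 = 14
2g' = 16
g' = 8

8


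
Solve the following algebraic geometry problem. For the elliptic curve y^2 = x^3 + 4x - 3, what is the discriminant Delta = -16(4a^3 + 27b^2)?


Compute each component:
4a^3 = 4*4^3 = 4*64 = 256
27b^2 = 27*(-3)^2 = 27*9 = 243
4a^3 + 27b^2 = 256 + 243 = 499
Delta = -16*499 = -7984

-7984


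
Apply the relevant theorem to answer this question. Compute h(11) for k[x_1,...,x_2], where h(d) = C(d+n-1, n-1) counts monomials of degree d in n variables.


The Hilbert function for the polynomial ring in 2 variables is:
h(d) = C(d+n-1, n-1)
h(11) = C(11+2-1, 2-1) = C(12, 1)
= 12! / (1! * 11!)
= 12

12


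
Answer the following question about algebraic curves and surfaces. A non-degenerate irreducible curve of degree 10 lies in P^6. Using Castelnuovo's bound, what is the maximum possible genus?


Castelnuovo's bound: write d - 1 = m(r-1) + epsilon with 0 <= epsilon < r-1.
d - 1 = 10 - 1 = 9
r - 1 = 6 - 1 = 5
9 = 1*5 + 4, so m = 1, epsilon = 4
pi(d, r) = m(m-1)(r-1)/2 + m*epsilon
= 1*0*5/2 + 1*4
= 0/2 + 4
= 0 + 4 = 4

4


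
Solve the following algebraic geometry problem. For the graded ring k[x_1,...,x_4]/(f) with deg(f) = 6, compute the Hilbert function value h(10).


For R = k[x_1,...,x_n]/(f) with f homogeneous of degree e:
The Hilbert series is (1 - t^e)/(1 - t)^n.
So h(d) = C(d+n-1, n-1) - C(d-e+n-1, n-1) for d >= e.
With n=4, e=6, d=10:
C(10+4-1, 4-1) = C(13, 3) = 286
C(10-6+4-1, 4-1) = C(7, 3) = 35
h(10) = 286 - 35 = 251

251


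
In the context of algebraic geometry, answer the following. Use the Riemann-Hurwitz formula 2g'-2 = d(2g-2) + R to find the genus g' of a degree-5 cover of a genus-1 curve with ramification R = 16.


Riemann-Hurwitz formula: 2g' - 2 = d(2g - 2) + R
Given: d = 5, g = 1, R = 16
2g' - 2 = 5*(2*1 - 2) + 16
2g' - 2 = 5*0 + 16
2g' - 2 = 0 + 16 = 16
2g' = 18
g' = 9

9


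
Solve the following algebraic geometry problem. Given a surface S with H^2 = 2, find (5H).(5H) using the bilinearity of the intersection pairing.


Using bilinearity of the intersection pairing on a surface S:
(aH).(bH) = ab * (H.H)
We have H^2 = 2.
D.E = (5H).(5H) = 5*5*2
= 25*2
= 50

50


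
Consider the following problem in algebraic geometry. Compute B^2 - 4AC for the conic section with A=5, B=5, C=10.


The discriminant of a conic Ax^2 + Bxy + Cy^2 + ... = 0 is B^2 - 4AC.
B^2 = 5^2 = 25
4AC = 4*5*10 = 200
Discriminant = 25 - 200 = -175

-175


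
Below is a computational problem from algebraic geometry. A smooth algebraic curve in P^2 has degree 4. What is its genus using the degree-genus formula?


Using the genus formula for smooth plane curves:
g = (d-1)(d-2)/2
g = (4-1)(4-2)/2
g = 3*2/2
g = 6/2 = 3

3


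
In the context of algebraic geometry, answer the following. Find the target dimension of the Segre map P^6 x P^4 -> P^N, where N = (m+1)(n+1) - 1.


The Segre embedding maps P^m x P^n into P^N via
all products of coordinates from each factor.
N = (m+1)(n+1) - 1
N = (6+1)(4+1) - 1
N = 7*5 - 1
N = 35 - 1 = 34

34


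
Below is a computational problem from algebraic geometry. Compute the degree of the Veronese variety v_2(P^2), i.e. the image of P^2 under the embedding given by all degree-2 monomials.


The Veronese variety v_2(P^2) has degree d^r.
d^r = 2^2 = 4

4


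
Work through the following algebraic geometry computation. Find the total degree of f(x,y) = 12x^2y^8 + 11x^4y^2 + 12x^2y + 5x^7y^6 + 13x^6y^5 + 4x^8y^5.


Examine each term for its total degree (sum of exponents).
  Term '12x^2y^8' has total degree 2+8 = 10.
  Term '11x^4y^2' has total degree 4+2 = 6.
  Term '12x^2y' has total degree 2+1 = 3.
  Term '5x^7y^6' has total degree 7+6 = 13.
  Term '13x^6y^5' has total degree 6+5 = 11.
  Term '4x^8y^5' has total degree 8+5 = 13.
The maximum total degree among all terms is 13.

13


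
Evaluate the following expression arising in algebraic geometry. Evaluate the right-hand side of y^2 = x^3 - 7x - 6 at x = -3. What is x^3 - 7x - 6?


Compute x^3 - 7x - 6 at x = -3:
x^3 = (-3)^3 = -27
(-7)*x = (-7)*(-3) = 21
Sum: -27 + 21 - 6 = -12

-12


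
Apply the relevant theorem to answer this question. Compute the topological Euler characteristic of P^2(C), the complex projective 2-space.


The complex projective space P^2 has one cell in each even real dimension 0, 2, ..., 4.
The cohomology groups are H^{2k}(P^2) = Z for k = 0,...,2, and 0 otherwise.
Euler characteristic = sum of Betti numbers = 1 per even-dimensional cohomology group.
chi(P^2) = 2 + 1 = 3

3


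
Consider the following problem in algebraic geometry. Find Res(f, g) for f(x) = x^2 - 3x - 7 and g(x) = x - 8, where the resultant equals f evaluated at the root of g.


For Res(f, x - c), we evaluate f at x = c.
f(8) = 8^2 - 3*8 - 7
= 64 - 24 - 7
= 40 - 7 = 33
Res(f, g) = 33

33


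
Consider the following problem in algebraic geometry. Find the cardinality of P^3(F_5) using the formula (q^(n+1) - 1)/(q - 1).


P^3(F_5) has (q^(n+1) - 1)/(q - 1) points.
= 5^3 + 5^2 + 5^1 + 5^0
= 125 + 25 + 5 + 1
= 156

156


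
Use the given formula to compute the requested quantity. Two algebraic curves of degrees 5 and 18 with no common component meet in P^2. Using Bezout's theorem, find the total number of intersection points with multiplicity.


Bezout's theorem states the intersection count equals the product of degrees.
Intersection count = 5 * 18 = 90

90


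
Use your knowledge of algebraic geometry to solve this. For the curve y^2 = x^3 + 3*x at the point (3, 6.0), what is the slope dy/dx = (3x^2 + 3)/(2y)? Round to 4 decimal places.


Using implicit differentiation of y^2 = x^3 + 3*x:
2y * dy/dx = 3x^2 + 3
dy/dx = (3x^2 + 3)/(2y)
Numerator: 3*3^2 + 3 = 30
Denominator: 2*6.0 = 12.0
dy/dx = 30/12.0 = 2.5000

2.5000


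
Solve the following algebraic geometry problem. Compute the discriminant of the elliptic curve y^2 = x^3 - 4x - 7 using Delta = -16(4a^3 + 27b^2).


Compute each component:
4a^3 = 4*(-4)^3 = 4*(-64) = -256
27b^2 = 27*(-7)^2 = 27*49 = 1323
4a^3 + 27b^2 = -256 + 1323 = 1067
Delta = -16*1067 = -17072

-17072


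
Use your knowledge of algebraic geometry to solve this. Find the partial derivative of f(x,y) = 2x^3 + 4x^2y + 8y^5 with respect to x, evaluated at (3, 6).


df/dx = 3*2*x^2 + 2*4*x^1*y
At (3,6): 3*2*3^2 + 2*4*3^1*6
= 54 + 144
= 198

198


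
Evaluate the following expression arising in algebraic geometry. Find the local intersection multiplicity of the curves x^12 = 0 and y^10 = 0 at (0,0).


The intersection multiplicity of V(x^a) and V(y^b) at the origin is:
I(O; V(x^12), V(y^10)) = dim_k(k[x,y]/(x^12, y^10))
A basis for k[x,y]/(x^12, y^10) is the set of monomials x^i * y^j
where 0 <= i < 12 and 0 <= j < 10.
The number of such monomials is 12 * 10 = 120

120


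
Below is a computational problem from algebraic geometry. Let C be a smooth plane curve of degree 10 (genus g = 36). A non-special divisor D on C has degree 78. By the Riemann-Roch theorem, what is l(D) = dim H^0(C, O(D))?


First, compute the genus of a smooth plane curve of degree 10:
g = (d-1)(d-2)/2 = (10-1)(10-2)/2 = 36
For a non-special divisor D (i.e., h^1(D) = 0), Riemann-Roch gives:
l(D) = deg(D) - g + 1
Since deg(D) = 78 >= 2g - 1 = 71, D is non-special.
l(D) = 78 - 36 + 1 = 43

43


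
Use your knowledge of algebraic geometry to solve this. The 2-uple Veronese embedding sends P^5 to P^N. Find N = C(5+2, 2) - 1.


The Veronese embedding v_d: P^n -> P^N maps each point to all
degree-d monomials in n+1 homogeneous coordinates.
N = C(n+d, d) - 1
N = C(5+2, 2) - 1
N = C(7, 2) - 1
C(7, 2) = 21
N = 21 - 1 = 20

20


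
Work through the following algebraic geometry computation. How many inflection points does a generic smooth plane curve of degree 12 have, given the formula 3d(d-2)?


For a general smooth plane curve C of degree d, the inflection points are
the intersection of C with its Hessian curve, which has degree 3(d-2).
By Bezout, the total intersection number is d * 3(d-2) = 12 * 30 = 360.
For a general curve every flex is ordinary, so each contributes
multiplicity 1 to C·Hess(C), and the number of distinct inflection
points is 3d(d-2).
Inflection points = 3*12*(12-2) = 3*12*10 = 360

360


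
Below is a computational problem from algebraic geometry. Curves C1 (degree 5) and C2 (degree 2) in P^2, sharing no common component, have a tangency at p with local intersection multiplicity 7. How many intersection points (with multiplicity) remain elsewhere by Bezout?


By Bezout's theorem, the total intersection number is d1 * d2.
Total = 5 * 2 = 10
Intersection multiplicity at p = 7
Remaining intersections = 10 - 7 = 3

3


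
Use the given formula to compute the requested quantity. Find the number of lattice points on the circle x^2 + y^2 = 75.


Systematically check integer values of x where x^2 <= 75.
For each valid x, check if 75 - x^2 is a perfect square.
Total integer solutions found: 0

0


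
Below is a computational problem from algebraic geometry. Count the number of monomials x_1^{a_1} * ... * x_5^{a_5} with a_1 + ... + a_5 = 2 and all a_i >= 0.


The number of degree-2 monomials in 5 variables is C(d+n-1, n-1).
= C(2+5-1, 5-1) = C(6, 4)
= 15

15


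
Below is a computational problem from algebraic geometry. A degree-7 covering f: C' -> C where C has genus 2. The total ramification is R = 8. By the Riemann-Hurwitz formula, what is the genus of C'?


Riemann-Hurwitz formula: 2g' - 2 = d(2g - 2) + R
Given: d = 7, g = 2, R = 8
2g' - 2 = 7*(2*2 - 2) + 8
2g' - 2 = 7*2 + 8
2g' - 2 = 14 + 8 = 22
2g' = 24
g' = 12

12


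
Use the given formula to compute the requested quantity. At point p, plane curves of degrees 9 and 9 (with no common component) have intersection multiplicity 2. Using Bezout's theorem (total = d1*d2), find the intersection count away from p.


By Bezout's theorem, the total intersection number is d1 * d2.
Total = 9 * 9 = 81
Intersection multiplicity at p = 2
Remaining intersections = 81 - 2 = 79

79


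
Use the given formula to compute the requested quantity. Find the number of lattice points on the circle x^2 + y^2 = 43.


Systematically check integer values of x where x^2 <= 43.
For each valid x, check if 43 - x^2 is a perfect square.
Total integer solutions found: 0

0


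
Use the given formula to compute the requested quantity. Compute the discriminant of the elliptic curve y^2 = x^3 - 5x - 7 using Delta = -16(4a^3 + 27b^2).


Compute each component:
4a^3 = 4*(-5)^3 = 4*(-125) = -500
27b^2 = 27*(-7)^2 = 27*49 = 1323
4a^3 + 27b^2 = -500 + 1323 = 823
Delta = -16*823 = -13168

-13168


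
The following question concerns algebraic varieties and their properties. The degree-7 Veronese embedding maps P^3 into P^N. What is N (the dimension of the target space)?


The Veronese embedding v_d: P^n -> P^N maps each point to all
degree-d monomials in n+1 homogeneous coordinates.
N = C(n+d, d) - 1
N = C(3+7, 7) - 1
N = C(10, 7) - 1
C(10, 7) = 120
N = 120 - 1 = 119

119


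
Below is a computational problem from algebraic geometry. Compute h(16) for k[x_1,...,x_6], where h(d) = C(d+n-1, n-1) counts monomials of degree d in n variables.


The Hilbert function for the polynomial ring in 6 variables is:
h(d) = C(d+n-1, n-1)
h(16) = C(16+6-1, 6-1) = C(21, 5)
= 21! / (5! * 16!)
= 20349

20349


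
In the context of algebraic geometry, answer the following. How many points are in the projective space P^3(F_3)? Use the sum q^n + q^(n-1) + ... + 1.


P^3(F_3) has (q^(n+1) - 1)/(q - 1) points.
= 3^3 + 3^2 + 3^1 + 3^0
= 27 + 9 + 3 + 1
= 40

40


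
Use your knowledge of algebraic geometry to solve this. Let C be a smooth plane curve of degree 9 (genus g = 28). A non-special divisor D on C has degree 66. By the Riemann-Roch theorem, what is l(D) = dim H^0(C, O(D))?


First, compute the genus of a smooth plane curve of degree 9:
g = (d-1)(d-2)/2 = (9-1)(9-2)/2 = 28
For a non-special divisor D (i.e., h^1(D) = 0), Riemann-Roch gives:
l(D) = deg(D) - g + 1
Since deg(D) = 66 >= 2g - 1 = 55, D is non-special.
l(D) = 66 - 28 + 1 = 39

39


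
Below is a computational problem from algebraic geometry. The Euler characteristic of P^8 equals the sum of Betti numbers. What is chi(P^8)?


The complex projective space P^8 has one cell in each even real dimension 0, 2, ..., 16.
The cohomology groups are H^{2k}(P^8) = Z for k = 0,...,8, and 0 otherwise.
Euler characteristic = sum of Betti numbers = 1 per even-dimensional cohomology group.
chi(P^8) = 8 + 1 = 9

9


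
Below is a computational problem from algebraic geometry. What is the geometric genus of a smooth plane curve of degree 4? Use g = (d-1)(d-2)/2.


Using the genus formula for smooth plane curves:
g = (d-1)(d-2)/2
g = (4-1)(4-2)/2
g = 3*2/2
g = 6/2 = 3

3


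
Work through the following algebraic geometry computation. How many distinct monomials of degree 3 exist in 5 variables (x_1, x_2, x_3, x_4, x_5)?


The number of degree-3 monomials in 5 variables is C(d+n-1, n-1).
= C(3+5-1, 5-1) = C(7, 4)
= 35

35


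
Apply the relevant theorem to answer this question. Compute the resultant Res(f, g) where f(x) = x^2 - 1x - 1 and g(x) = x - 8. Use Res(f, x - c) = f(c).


For Res(f, x - c), we evaluate f at x = c.
f(8) = 8^2 - 1*8 - 1
= 64 - 8 - 1
= 56 - 1 = 55
Res(f, g) = 55

55


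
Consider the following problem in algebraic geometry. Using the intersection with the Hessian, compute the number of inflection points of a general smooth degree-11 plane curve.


For a general smooth plane curve C of degree d, the inflection points are
the intersection of C with its Hessian curve, which has degree 3(d-2).
By Bezout, the total intersection number is d * 3(d-2) = 11 * 27 = 297.
For a general curve every flex is ordinary, so each contributes
multiplicity 1 to C·Hess(C), and the number of distinct inflection
points is 3d(d-2).
Inflection points = 3*11*(11-2) = 3*11*9 = 297

297


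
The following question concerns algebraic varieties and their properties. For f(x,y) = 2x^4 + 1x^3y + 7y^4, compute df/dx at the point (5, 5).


df/dx = 4*2*x^3 + 3*1*x^2*y
At (5,5): 4*2*5^3 + 3*1*5^2*5
= 1000 + 375
= 1375

1375


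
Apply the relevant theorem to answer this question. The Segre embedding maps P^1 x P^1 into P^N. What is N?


The Segre embedding maps P^m x P^n into P^N via
all products of coordinates from each factor.
N = (m+1)(n+1) - 1
N = (1+1)(1+1) - 1
N = 2*2 - 1
N = 4 - 1 = 3

3


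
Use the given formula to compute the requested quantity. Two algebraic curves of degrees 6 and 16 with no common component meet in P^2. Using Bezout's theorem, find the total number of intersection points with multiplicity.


Bezout's theorem states the intersection count equals the product of degrees.
Intersection count = 6 * 16 = 96

96


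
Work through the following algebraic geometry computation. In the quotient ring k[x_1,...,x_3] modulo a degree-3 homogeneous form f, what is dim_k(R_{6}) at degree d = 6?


For R = k[x_1,...,x_n]/(f) with f homogeneous of degree e:
The Hilbert series is (1 - t^e)/(1 - t)^n.
So h(d) = C(d+n-1, n-1) - C(d-e+n-1, n-1) for d >= e.
With n=3, e=3, d=6:
C(6+3-1, 3-1) = C(8, 2) = 28
C(6-3+3-1, 3-1) = C(5, 2) = 10
h(6) = 28 - 10 = 18

18


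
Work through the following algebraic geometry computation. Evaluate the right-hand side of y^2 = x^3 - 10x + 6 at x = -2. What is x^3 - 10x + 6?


Compute x^3 - 10x + 6 at x = -2:
x^3 = (-2)^3 = -8
(-10)*x = (-10)*(-2) = 20
Sum: -8 + 20 + 6 = 18

18


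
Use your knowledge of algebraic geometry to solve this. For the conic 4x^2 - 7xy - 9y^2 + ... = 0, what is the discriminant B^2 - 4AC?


The discriminant of a conic Ax^2 + Bxy + Cy^2 + ... = 0 is B^2 - 4AC.
B^2 = (-7)^2 = 49
4AC = 4*4*(-9) = -144
Discriminant = 49 + 144 = 193

193


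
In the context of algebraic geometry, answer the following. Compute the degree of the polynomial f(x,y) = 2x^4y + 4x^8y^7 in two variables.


Examine each term for its total degree (sum of exponents).
  Term '2x^4y' has total degree 4+1 = 5.
  Term '4x^8y^7' has total degree 8+7 = 15.
The maximum total degree among all terms is 15.

15


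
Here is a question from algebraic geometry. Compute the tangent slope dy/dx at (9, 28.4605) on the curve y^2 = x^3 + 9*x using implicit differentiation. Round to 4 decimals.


Using implicit differentiation of y^2 = x^3 + 9*x:
2y * dy/dx = 3x^2 + 9
dy/dx = (3x^2 + 9)/(2y)
Numerator: 3*9^2 + 9 = 252
Denominator: 2*28.4605 = 56.921
dy/dx = 252/56.921 = 4.4272

4.4272


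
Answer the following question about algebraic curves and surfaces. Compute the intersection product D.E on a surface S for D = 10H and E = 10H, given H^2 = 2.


Using bilinearity of the intersection pairing on a surface S:
(aH).(bH) = ab * (H.H)
We have H^2 = 2.
D.E = (10H).(10H) = 10*10*2
= 100*2
= 200

200


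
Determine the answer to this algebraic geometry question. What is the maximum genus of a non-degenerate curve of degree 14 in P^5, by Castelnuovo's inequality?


Castelnuovo's bound: write d - 1 = m(r-1) + epsilon with 0 <= epsilon < r-1.
d - 1 = 14 - 1 = 13
r - 1 = 5 - 1 = 4
13 = 3*4 + 1, so m = 3, epsilon = 1
pi(d, r) = m(m-1)(r-1)/2 + m*epsilon
= 3*2*4/2 + 3*1
= 24/2 + 3
= 12 + 3 = 15

15


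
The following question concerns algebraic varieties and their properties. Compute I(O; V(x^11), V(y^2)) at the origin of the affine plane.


The intersection multiplicity of V(x^a) and V(y^b) at the origin is:
I(O; V(x^11), V(y^2)) = dim_k(k[x,y]/(x^11, y^2))
A basis for k[x,y]/(x^11, y^2) is the set of monomials x^i * y^j
where 0 <= i < 11 and 0 <= j < 2.
The number of such monomials is 11 * 2 = 22

22


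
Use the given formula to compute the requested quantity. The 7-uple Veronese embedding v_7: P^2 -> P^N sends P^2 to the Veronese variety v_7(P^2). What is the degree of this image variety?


The Veronese variety v_7(P^2) has degree d^r.
d^r = 7^2 = 49

49


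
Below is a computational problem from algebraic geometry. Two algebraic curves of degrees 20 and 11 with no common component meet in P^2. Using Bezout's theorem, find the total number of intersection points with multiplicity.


Bezout's theorem states the intersection count equals the product of degrees.
Intersection count = 20 * 11 = 220

220


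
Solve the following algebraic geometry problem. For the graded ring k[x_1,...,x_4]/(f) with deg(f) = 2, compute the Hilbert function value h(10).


For R = k[x_1,...,x_n]/(f) with f homogeneous of degree e:
The Hilbert series is (1 - t^e)/(1 - t)^n.
So h(d) = C(d+n-1, n-1) - C(d-e+n-1, n-1) for d >= e.
With n=4, e=2, d=10:
C(10+4-1, 4-1) = C(13, 3) = 286
C(10-2+4-1, 4-1) = C(11, 3) = 165
h(10) = 286 - 165 = 121

121


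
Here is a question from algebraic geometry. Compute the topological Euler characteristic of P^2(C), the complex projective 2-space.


The complex projective space P^2 has one cell in each even real dimension 0, 2, ..., 4.
The cohomology groups are H^{2k}(P^2) = Z for k = 0,...,2, and 0 otherwise.
Euler characteristic = sum of Betti numbers = 1 per even-dimensional cohomology group.
chi(P^2) = 2 + 1 = 3

3


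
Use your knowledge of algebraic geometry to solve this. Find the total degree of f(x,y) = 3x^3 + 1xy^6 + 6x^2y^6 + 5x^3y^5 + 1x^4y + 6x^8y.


Examine each term for its total degree (sum of exponents).
  Term '3x^3' has total degree 3+0 = 3.
  Term '1xy^6' has total degree 1+6 = 7.
  Term '6x^2y^6' has total degree 2+6 = 8.
  Term '5x^3y^5' has total degree 3+5 = 8.
  Term '1x^4y' has total degree 4+1 = 5.
  Term '6x^8y' has total degree 8+1 = 9.
The maximum total degree among all terms is 9.

9


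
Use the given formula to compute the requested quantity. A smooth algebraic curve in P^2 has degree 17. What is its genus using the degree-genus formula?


Using the genus formula for smooth plane curves:
g = (d-1)(d-2)/2
g = (17-1)(17-2)/2
g = 16*15/2
g = 240/2 = 120

120


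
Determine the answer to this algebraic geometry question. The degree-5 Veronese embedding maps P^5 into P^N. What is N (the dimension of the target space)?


The Veronese embedding v_d: P^n -> P^N maps each point to all
degree-d monomials in n+1 homogeneous coordinates.
N = C(n+d, d) - 1
N = C(5+5, 5) - 1
N = C(10, 5) - 1
C(10, 5) = 252
N = 252 - 1 = 251

251


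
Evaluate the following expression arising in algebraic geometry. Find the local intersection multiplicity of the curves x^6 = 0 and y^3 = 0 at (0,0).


The intersection multiplicity of V(x^a) and V(y^b) at the origin is:
I(O; V(x^6), V(y^3)) = dim_k(k[x,y]/(x^6, y^3))
A basis for k[x,y]/(x^6, y^3) is the set of monomials x^i * y^j
where 0 <= i < 6 and 0 <= j < 3.
The number of such monomials is 6 * 3 = 18

18


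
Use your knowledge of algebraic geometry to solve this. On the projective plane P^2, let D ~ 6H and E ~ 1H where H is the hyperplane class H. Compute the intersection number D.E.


Using bilinearity of the intersection pairing on the projective plane P^2:
(aH).(bH) = ab * (H.H)
We have H^2 = 1 (Bezout).
D.E = (6H).(1H) = 6*1*1
= 6*1
= 6

6


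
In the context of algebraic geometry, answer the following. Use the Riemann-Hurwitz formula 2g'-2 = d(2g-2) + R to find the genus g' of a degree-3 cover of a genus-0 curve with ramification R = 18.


Riemann-Hurwitz formula: 2g' - 2 = d(2g - 2) + R
Given: d = 3, g = 0, R = 18
2g' - 2 = 3*(2*0 - 2) + 18
2g' - 2 = 3*(-2) + 18
2g' - 2 = -6 + 18 = 12
2g' = 14
g' = 7

7


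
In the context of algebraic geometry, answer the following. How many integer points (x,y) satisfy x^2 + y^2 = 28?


Systematically check integer values of x where x^2 <= 28.
For each valid x, check if 28 - x^2 is a perfect square.
Total integer solutions found: 0

0


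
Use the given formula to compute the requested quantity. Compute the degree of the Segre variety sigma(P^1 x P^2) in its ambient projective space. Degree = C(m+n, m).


The degree of the Segre variety P^1 x P^2 is C(m+n, m).
= C(3, 1)
= 3

3


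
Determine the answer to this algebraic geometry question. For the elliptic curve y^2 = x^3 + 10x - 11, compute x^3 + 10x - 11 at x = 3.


Compute x^3 + 10x - 11 at x = 3:
x^3 = 3^3 = 27
10*x = 10*3 = 30
Sum: 27 + 30 - 11 = 46

46


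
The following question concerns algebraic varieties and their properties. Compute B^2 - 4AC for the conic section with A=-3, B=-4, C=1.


The discriminant of a conic Ax^2 + Bxy + Cy^2 + ... = 0 is B^2 - 4AC.
B^2 = (-4)^2 = 16
4AC = 4*(-3)*1 = -12
Discriminant = 16 + 12 = 28

28


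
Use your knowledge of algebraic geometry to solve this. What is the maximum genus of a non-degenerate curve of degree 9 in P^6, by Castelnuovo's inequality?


Castelnuovo's bound: write d - 1 = m(r-1) + epsilon with 0 <= epsilon < r-1.
d - 1 = 9 - 1 = 8
r - 1 = 6 - 1 = 5
8 = 1*5 + 3, so m = 1, epsilon = 3
pi(d, r) = m(m-1)(r-1)/2 + m*epsilon
= 1*0*5/2 + 1*3
= 0/2 + 3
= 0 + 3 = 3

3


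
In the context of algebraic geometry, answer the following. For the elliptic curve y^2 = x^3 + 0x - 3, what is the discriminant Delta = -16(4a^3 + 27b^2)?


Compute each component:
4a^3 = 4*0^3 = 4*0 = 0
27b^2 = 27*(-3)^2 = 27*9 = 243
4a^3 + 27b^2 = 0 + 243 = 243
Delta = -16*243 = -3888

-3888


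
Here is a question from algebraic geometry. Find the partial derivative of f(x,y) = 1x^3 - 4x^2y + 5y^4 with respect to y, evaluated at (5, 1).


df/dy = (-4)*x^2 + 4*5*y^3
At (5,1): (-4)*5^2 + 4*5*1^3
= -100 + 20
= -80

-80


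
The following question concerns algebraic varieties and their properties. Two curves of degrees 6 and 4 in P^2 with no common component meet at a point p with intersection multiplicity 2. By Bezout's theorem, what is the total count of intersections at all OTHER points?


By Bezout's theorem, the total intersection number is d1 * d2.
Total = 6 * 4 = 24
Intersection multiplicity at p = 2
Remaining intersections = 24 - 2 = 22

22


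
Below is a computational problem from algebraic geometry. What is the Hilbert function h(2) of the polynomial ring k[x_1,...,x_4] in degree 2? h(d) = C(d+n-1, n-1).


The Hilbert function for the polynomial ring in 4 variables is:
h(d) = C(d+n-1, n-1)
h(2) = C(2+4-1, 4-1) = C(5, 3)
= 5! / (3! * 2!)
= 10

10


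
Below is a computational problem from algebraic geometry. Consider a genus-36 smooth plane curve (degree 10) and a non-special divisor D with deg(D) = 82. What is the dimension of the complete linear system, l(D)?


First, compute the genus of a smooth plane curve of degree 10:
g = (d-1)(d-2)/2 = (10-1)(10-2)/2 = 36
For a non-special divisor D (i.e., h^1(D) = 0), Riemann-Roch gives:
l(D) = deg(D) - g + 1
Since deg(D) = 82 >= 2g - 1 = 71, D is non-special.
l(D) = 82 - 36 + 1 = 47

47


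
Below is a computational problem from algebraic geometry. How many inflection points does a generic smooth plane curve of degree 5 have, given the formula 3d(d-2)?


For a general smooth plane curve C of degree d, the inflection points are
the intersection of C with its Hessian curve, which has degree 3(d-2).
By Bezout, the total intersection number is d * 3(d-2) = 5 * 9 = 45.
For a general curve every flex is ordinary, so each contributes
multiplicity 1 to C·Hess(C), and the number of distinct inflection
points is 3d(d-2).
Inflection points = 3*5*(5-2) = 3*5*3 = 45

45


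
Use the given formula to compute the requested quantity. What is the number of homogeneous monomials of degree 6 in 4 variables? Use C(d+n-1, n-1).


The number of degree-6 monomials in 4 variables is C(d+n-1, n-1).
= C(6+4-1, 4-1) = C(9, 3)
= 84

84


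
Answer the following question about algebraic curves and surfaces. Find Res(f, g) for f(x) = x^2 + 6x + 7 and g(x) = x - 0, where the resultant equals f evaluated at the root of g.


For Res(f, x - c), we evaluate f at x = c.
f(0) = 0^2 + 6*0 + 7
= 0 + 0 + 7
= 0 + 7 = 7
Res(f, g) = 7

7


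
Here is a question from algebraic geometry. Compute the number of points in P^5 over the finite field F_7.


P^5(F_7) has (q^(n+1) - 1)/(q - 1) points.
= 7^5 + 7^4 + 7^3 + 7^2 + 7^1 + 7^0
= 16807 + 2401 + 343 + 49 + 7 + 1
= 19608

19608


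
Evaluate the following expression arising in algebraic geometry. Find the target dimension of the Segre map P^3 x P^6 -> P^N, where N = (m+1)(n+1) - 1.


The Segre embedding maps P^m x P^n into P^N via
all products of coordinates from each factor.
N = (m+1)(n+1) - 1
N = (3+1)(6+1) - 1
N = 4*7 - 1
N = 28 - 1 = 27

27


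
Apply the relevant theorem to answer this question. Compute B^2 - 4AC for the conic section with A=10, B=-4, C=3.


The discriminant of a conic Ax^2 + Bxy + Cy^2 + ... = 0 is B^2 - 4AC.
B^2 = (-4)^2 = 16
4AC = 4*10*3 = 120
Discriminant = 16 - 120 = -104

-104


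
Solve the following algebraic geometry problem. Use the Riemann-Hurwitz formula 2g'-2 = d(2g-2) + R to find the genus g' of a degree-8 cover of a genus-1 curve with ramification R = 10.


Riemann-Hurwitz formula: 2g' - 2 = d(2g - 2) + R
Given: d = 8, g = 1, R = 10
2g' - 2 = 8*(2*1 - 2) + 10
2g' - 2 = 8*0 + 10
2g' - 2 = 0 + 10 = 10
2g' = 12
g' = 6

6


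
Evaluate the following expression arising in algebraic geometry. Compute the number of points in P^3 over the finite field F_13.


P^3(F_13) has (q^(n+1) - 1)/(q - 1) points.
= 13^3 + 13^2 + 13^1 + 13^0
= 2197 + 169 + 13 + 1
= 2380

2380


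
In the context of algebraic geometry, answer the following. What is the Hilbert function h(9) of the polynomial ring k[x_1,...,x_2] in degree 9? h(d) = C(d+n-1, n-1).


The Hilbert function for the polynomial ring in 2 variables is:
h(d) = C(d+n-1, n-1)
h(9) = C(9+2-1, 2-1) = C(10, 1)
= 10! / (1! * 9!)
= 10

10


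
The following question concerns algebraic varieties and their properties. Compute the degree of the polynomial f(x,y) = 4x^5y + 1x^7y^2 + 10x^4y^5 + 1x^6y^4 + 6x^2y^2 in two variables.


Examine each term for its total degree (sum of exponents).
  Term '4x^5y' has total degree 5+1 = 6.
  Term '1x^7y^2' has total degree 7+2 = 9.
  Term '10x^4y^5' has total degree 4+5 = 9.
  Term '1x^6y^4' has total degree 6+4 = 10.
  Term '6x^2y^2' has total degree 2+2 = 4.
The maximum total degree among all terms is 10.

10


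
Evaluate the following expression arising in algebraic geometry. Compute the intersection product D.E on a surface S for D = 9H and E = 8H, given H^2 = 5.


Using bilinearity of the intersection pairing on a surface S:
(aH).(bH) = ab * (H.H)
We have H^2 = 5.
D.E = (9H).(8H) = 9*8*5
= 72*5
= 360

360


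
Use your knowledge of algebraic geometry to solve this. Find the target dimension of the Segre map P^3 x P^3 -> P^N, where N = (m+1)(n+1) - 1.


The Segre embedding maps P^m x P^n into P^N via
all products of coordinates from each factor.
N = (m+1)(n+1) - 1
N = (3+1)(3+1) - 1
N = 4*4 - 1
N = 16 - 1 = 15

15


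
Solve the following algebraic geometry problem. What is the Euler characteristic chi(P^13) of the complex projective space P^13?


The complex projective space P^13 has one cell in each even real dimension 0, 2, ..., 26.
The cohomology groups are H^{2k}(P^13) = Z for k = 0,...,13, and 0 otherwise.
Euler characteristic = sum of Betti numbers = 1 per even-dimensional cohomology group.
chi(P^13) = 13 + 1 = 14

14


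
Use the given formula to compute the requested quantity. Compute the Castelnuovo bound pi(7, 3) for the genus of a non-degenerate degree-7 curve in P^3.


Castelnuovo's bound: write d - 1 = m(r-1) + epsilon with 0 <= epsilon < r-1.
d - 1 = 7 - 1 = 6
r - 1 = 3 - 1 = 2
6 = 3*2 + 0, so m = 3, epsilon = 0
pi(d, r) = m(m-1)(r-1)/2 + m*epsilon
= 3*2*2/2 + 3*0
= 12/2 + 0
= 6 + 0 = 6

6


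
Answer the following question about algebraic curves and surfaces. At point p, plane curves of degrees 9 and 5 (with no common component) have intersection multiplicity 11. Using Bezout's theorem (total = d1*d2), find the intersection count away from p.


By Bezout's theorem, the total intersection number is d1 * d2.
Total = 9 * 5 = 45
Intersection multiplicity at p = 11
Remaining intersections = 45 - 11 = 34

34


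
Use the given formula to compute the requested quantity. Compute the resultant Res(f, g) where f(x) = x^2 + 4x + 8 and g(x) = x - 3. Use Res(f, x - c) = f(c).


For Res(f, x - c), we evaluate f at x = c.
f(3) = 3^2 + 4*3 + 8
= 9 + 12 + 8
= 21 + 8 = 29
Res(f, g) = 29

29


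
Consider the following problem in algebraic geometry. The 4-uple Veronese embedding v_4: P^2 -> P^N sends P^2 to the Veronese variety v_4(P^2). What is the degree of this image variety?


The Veronese variety v_4(P^2) has degree d^r.
d^r = 4^2 = 16

16


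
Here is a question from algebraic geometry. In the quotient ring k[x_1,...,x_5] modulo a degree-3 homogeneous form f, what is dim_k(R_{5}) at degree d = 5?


For R = k[x_1,...,x_n]/(f) with f homogeneous of degree e:
The Hilbert series is (1 - t^e)/(1 - t)^n.
So h(d) = C(d+n-1, n-1) - C(d-e+n-1, n-1) for d >= e.
With n=5, e=3, d=5:
C(5+5-1, 5-1) = C(9, 4) = 126
C(5-3+5-1, 5-1) = C(6, 4) = 15
h(5) = 126 - 15 = 111

111


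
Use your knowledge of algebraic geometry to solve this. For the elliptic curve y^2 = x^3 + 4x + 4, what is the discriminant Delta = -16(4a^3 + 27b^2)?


Compute each component:
4a^3 = 4*4^3 = 4*64 = 256
27b^2 = 27*4^2 = 27*16 = 432
4a^3 + 27b^2 = 256 + 432 = 688
Delta = -16*688 = -11008

-11008


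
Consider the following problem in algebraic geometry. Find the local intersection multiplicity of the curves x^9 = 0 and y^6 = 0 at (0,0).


The intersection multiplicity of V(x^a) and V(y^b) at the origin is:
I(O; V(x^9), V(y^6)) = dim_k(k[x,y]/(x^9, y^6))
A basis for k[x,y]/(x^9, y^6) is the set of monomials x^i * y^j
where 0 <= i < 9 and 0 <= j < 6.
The number of such monomials is 9 * 6 = 54

54


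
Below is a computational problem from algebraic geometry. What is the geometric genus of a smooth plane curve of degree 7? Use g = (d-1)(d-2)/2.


Using the genus formula for smooth plane curves:
g = (d-1)(d-2)/2
g = (7-1)(7-2)/2
g = 6*5/2
g = 30/2 = 15

15


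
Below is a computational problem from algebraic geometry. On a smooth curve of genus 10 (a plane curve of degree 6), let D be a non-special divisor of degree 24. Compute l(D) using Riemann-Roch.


First, compute the genus of a smooth plane curve of degree 6:
g = (d-1)(d-2)/2 = (6-1)(6-2)/2 = 10
For a non-special divisor D (i.e., h^1(D) = 0), Riemann-Roch gives:
l(D) = deg(D) - g + 1
Since deg(D) = 24 >= 2g - 1 = 19, D is non-special.
l(D) = 24 - 10 + 1 = 15

15


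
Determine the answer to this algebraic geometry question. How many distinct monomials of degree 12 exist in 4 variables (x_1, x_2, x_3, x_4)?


The number of degree-12 monomials in 4 variables is C(d+n-1, n-1).
= C(12+4-1, 4-1) = C(15, 3)
= 455

455


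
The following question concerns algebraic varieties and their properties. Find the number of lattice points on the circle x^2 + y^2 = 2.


Systematically check integer values of x where x^2 <= 2.
For each valid x, check if 2 - x^2 is a perfect square.
x=1: 2 - 1 = 1, sqrt = 1 (valid)
Total integer solutions found: 4

4


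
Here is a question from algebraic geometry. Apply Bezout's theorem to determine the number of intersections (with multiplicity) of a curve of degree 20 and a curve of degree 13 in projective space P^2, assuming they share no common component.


Bezout's theorem states the intersection count equals the product of degrees.
Intersection count = 20 * 13 = 260

260


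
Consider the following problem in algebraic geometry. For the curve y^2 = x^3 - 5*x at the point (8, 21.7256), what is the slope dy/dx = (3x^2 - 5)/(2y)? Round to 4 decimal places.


Using implicit differentiation of y^2 = x^3 - 5*x:
2y * dy/dx = 3x^2 - 5
dy/dx = (3x^2 - 5)/(2y)
Numerator: 3*8^2 - 5 = 187
Denominator: 2*21.7256 = 43.4512
dy/dx = 187/43.4512 = 4.3037

4.3037


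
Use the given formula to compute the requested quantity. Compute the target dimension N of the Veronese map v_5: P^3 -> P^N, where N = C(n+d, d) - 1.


The Veronese embedding v_d: P^n -> P^N maps each point to all
degree-d monomials in n+1 homogeneous coordinates.
N = C(n+d, d) - 1
N = C(3+5, 5) - 1
N = C(8, 5) - 1
C(8, 5) = 56
N = 56 - 1 = 55

55


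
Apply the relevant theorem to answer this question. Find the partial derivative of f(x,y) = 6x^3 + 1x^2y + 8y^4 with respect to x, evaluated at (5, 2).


df/dx = 3*6*x^2 + 2*1*x^1*y
At (5,2): 3*6*5^2 + 2*1*5^1*2
= 450 + 20
= 470

470


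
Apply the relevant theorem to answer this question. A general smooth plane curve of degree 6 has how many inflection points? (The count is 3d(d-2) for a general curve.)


For a general smooth plane curve C of degree d, the inflection points are
the intersection of C with its Hessian curve, which has degree 3(d-2).
By Bezout, the total intersection number is d * 3(d-2) = 6 * 12 = 72.
For a general curve every flex is ordinary, so each contributes
multiplicity 1 to C·Hess(C), and the number of distinct inflection
points is 3d(d-2).
Inflection points = 3*6*(6-2) = 3*6*4 = 72

72


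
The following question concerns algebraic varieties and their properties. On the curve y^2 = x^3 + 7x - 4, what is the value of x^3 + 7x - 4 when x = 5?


Compute x^3 + 7x - 4 at x = 5:
x^3 = 5^3 = 125
7*x = 7*5 = 35
Sum: 125 + 35 - 4 = 156

156


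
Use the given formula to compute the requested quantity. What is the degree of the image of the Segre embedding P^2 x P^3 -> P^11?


The degree of the Segre variety P^2 x P^3 is C(m+n, m).
= C(5, 2)
= 10

10


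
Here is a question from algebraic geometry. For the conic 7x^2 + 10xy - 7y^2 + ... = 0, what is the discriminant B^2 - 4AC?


The discriminant of a conic Ax^2 + Bxy + Cy^2 + ... = 0 is B^2 - 4AC.
B^2 = 10^2 = 100
4AC = 4*7*(-7) = -196
Discriminant = 100 + 196 = 296

296


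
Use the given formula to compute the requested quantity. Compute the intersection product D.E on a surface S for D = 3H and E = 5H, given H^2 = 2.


Using bilinearity of the intersection pairing on a surface S:
(aH).(bH) = ab * (H.H)
We have H^2 = 2.
D.E = (3H).(5H) = 3*5*2
= 15*2
= 30

30


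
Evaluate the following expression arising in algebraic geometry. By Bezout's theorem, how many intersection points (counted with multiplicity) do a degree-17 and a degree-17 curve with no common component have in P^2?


Bezout's theorem states the intersection count equals the product of degrees.
Intersection count = 17 * 17 = 289

289


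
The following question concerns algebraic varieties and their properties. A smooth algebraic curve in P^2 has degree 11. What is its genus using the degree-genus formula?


Using the genus formula for smooth plane curves:
g = (d-1)(d-2)/2
g = (11-1)(11-2)/2
g = 10*9/2
g = 90/2 = 45

45


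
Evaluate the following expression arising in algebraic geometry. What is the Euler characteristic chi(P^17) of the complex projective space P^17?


The complex projective space P^17 has one cell in each even real dimension 0, 2, ..., 34.
The cohomology groups are H^{2k}(P^17) = Z for k = 0,...,17, and 0 otherwise.
Euler characteristic = sum of Betti numbers = 1 per even-dimensional cohomology group.
chi(P^17) = 17 + 1 = 18

18


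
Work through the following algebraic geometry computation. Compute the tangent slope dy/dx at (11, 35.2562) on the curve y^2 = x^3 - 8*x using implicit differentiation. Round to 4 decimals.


Using implicit differentiation of y^2 = x^3 - 8*x:
2y * dy/dx = 3x^2 - 8
dy/dx = (3x^2 - 8)/(2y)
Numerator: 3*11^2 - 8 = 355
Denominator: 2*35.2562 = 70.5124
dy/dx = 355/70.5124 = 5.0346

5.0346


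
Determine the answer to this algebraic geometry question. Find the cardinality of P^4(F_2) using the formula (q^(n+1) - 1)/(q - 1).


P^4(F_2) has (q^(n+1) - 1)/(q - 1) points.
= 2^4 + 2^3 + 2^2 + 2^1 + 2^0
= 16 + 8 + 4 + 2 + 1
= 31

31


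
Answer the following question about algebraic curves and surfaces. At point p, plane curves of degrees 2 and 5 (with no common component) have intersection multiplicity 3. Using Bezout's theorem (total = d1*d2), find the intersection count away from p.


By Bezout's theorem, the total intersection number is d1 * d2.
Total = 2 * 5 = 10
Intersection multiplicity at p = 3
Remaining intersections = 10 - 3 = 7

7
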